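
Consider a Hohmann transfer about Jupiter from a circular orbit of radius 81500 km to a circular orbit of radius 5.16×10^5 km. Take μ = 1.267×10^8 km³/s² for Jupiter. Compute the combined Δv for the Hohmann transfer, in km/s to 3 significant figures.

Transfer-ellipse semi-major axis a_t = (r₁ + r₂)/2 = (81500 + 5.160×10^5)/2 = 2.9875×10^5 km.
At r₁ the circular-orbit speed is v₁ = √(μ/r₁) = 39.42843 km/s.
Transfer-orbit speed at r₁ (vis-viva): v_p = √[μ(2/r₁ − 1/a_t)] = 51.81797 km/s.
First burn Δv₁ = |v_p − v₁| = 12.3895 km/s.
At r₂, v₂ = √(μ/r₂) = 15.6698 km/s.
Transfer-orbit speed at r₂: v_a = √[μ(2/r₂ − 1/a_t)] = 8.18443 km/s.
Second burn Δv₂ = |v₂ − v_a| = 7.48537 km/s.
Total Δv = Δv₁ + Δv₂ = 19.87 km/s.

Δv = 19.9 km/s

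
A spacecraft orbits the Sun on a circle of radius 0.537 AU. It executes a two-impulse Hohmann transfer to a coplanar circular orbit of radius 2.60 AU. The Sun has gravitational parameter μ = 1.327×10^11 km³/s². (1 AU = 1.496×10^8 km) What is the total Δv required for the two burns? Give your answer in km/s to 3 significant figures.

In km: r₁ = 0.537 × 1.496×10^8 = 8.03352×10^7 km; r₂ = 2.60 × 1.496×10^8 = 3.8896×10^8 km.
The Hohmann ellipse has a_t = (r₁ + r₂)/2 = 2.346476×10^8 km.
At r₁ the circular-orbit speed is v₁ = √(μ/r₁) = 40.643 km/s.
On the transfer ellipse at r₁, vis-viva equation gives v_p = √[μ(2/r₁ − 1/a_t)] = 52.327 km/s.
First burn Δv₁ = |v_p − v₁| = 11.684 km/s.
At r₂, v₂ = √(μ/r₂) = 18.4707 km/s.
Transfer-orbit speed at r₂: v_a = √[μ(2/r₂ − 1/a_t)] = 10.8076 km/s.
Second burn Δv₂ = |v₂ − v_a| = 7.6631 km/s.
Total Δv = Δv₁ + Δv₂ = 19.35 km/s.

Δv = 19.3 km/s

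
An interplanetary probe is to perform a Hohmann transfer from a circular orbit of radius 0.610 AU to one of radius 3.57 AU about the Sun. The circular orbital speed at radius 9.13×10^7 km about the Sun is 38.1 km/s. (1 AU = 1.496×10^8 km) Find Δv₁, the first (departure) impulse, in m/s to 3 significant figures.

From the circular-orbit relation v² = μ/r at r = 9.13×10^7 km: μ = v²r = (38.1)² × 9.13×10^7 = 1.32532×10^11 km³/s².
In km: r₁ = 0.610 × 1.496×10^8 = 9.1256×10^7 km; r₂ = 3.57 × 1.496×10^8 = 5.34072×10^8 km.
Transfer-ellipse semi-major axis a_t = (r₁ + r₂)/2 = (9.1256×10^7 + 5.34072×10^8)/2 = 3.12664×10^8 km.
On the circular orbit at r = 9.1256×10^7 km, v_c = √(μ/r) = 38.11 km/s.
Transfer-orbit speed at the same r (vis-viva, a = a_t): v_t = √[μ(2/r − 1/a_t)] = 49.81 km/s.
Δv₁ = |v_t − v_c| = |49.81 − 38.11| = 11.70 km/s.

Δv₁ = 11700 m/s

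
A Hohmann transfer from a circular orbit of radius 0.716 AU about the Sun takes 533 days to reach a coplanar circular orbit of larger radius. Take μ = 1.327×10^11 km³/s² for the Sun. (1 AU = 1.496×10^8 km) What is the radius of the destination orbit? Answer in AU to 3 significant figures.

r₂ = 3.37 AU

In km: r₁ = 0.716 × 1.496×10^8 = 1.071136×10^8 km.
Transfer time t = 533 days = 4.60512×10^7 s, and t = π√(a_t³/μ).
So a_t = (μ t²/π²)^(1/3) = (1.327×10^11 × (4.60512×10^7)² / π²)^(1/3) = 3.0550×10^8 km.
Since a_t = (r₁ + r₂)/2, r₂ = 2a_t − r₁ = 2×3.0550×10^8 − 1.071136×10^8 = 5.038864×10^8 km.
In AU: r₂ = 5.038864×10^8 / 1.496×10^8 = 3.37 AU.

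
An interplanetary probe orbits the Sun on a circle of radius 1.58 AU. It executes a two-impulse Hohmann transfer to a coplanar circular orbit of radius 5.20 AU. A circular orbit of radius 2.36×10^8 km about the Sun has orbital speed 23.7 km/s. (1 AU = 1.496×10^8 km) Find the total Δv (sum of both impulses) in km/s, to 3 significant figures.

From the circular-orbit relation v² = μ/r at r = 2.36×10^8 km: μ = v²r = (23.7)² × 2.36×10^8 = 1.32559×10^11 km³/s².
In km: r₁ = 1.58 × 1.496×10^8 = 2.36368×10^8 km; r₂ = 5.20 × 1.496×10^8 = 7.7792×10^8 km.
The Hohmann ellipse has a_t = (r₁ + r₂)/2 = 5.07144×10^8 km.
At r₁ the circular-orbit speed is v₁ = √(μ/r₁) = 23.682 km/s.
On the transfer ellipse at r₁, vis-viva gives v_p = √[μ(2/r₁ − 1/a_t)] = 29.330 km/s.
First burn Δv₁ = |v_p − v₁| = 5.648 km/s.
Circular speed at r₂: v₂ = √(μ/r₂) = 13.054 km/s.
Transfer-orbit speed at r₂: v_a = √[μ(2/r₂ − 1/a_t)] = 8.9118 km/s.
Second burn Δv₂ = |v₂ − v_a| = 4.142 km/s.
Total Δv = Δv₁ + Δv₂ = 9.790 km/s.

Δv = 9.79 km/s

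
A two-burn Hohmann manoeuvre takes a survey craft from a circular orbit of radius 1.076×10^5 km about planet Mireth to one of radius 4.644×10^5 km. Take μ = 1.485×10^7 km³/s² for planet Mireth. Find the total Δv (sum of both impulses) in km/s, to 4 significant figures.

Δv = 5.408 km/s

Transfer-ellipse semi-major axis a_t = (r₁ + r₂)/2 = (1.076×10^5 + 4.644×10^5)/2 = 2.860×10^5 km.
At r₁ the circular-orbit speed is v₁ = √(μ/r₁) = 11.748 km/s.
On the transfer ellipse at r₁, vis-viva gives v_p = √[μ(2/r₁ − 1/a_t)] = 14.970 km/s.
First burn Δv₁ = |v_p − v₁| = 3.222 km/s.
Circular speed at r₂: v₂ = √(μ/r₂) = 5.6548 km/s.
Transfer-orbit speed at r₂: v_a = √[μ(2/r₂ − 1/a_t)] = 3.4685 km/s.
Second burn Δv₂ = |v₂ − v_a| = 2.186 km/s.
Total Δv = Δv₁ + Δv₂ = 5.408 km/s.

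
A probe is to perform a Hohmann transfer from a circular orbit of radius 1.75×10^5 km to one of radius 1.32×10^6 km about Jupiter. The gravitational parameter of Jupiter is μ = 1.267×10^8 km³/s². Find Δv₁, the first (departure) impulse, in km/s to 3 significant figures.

Δv₁ = 8.85 km/s

The Hohmann ellipse has a_t = (r₁ + r₂)/2 = 7.475×10^5 km.
Circular speed at r = 1.750×10^5 km: v_c = √(μ/r) = 26.907 km/s.
Vis-viva on the transfer ellipse at r = 1.750×10^5 km gives v_t = √[μ(2/r − 1/a_t)] = 35.756 km/s.
Δv₁ = |v_t − v_c| = |35.756 − 26.907| = 8.849 km/s.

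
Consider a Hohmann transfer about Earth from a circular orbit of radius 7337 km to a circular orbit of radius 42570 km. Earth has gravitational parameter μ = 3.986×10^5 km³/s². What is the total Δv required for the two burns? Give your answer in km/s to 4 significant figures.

Semi-major axis of the transfer orbit: a_t = (7337 + 42570)/2 = 24953.5 km.
Circular speed at r₁: v₁ = √(μ/r₁) = √(3.986×10^5/7337) = 7.371 km/s.
Transfer-orbit speed at r₁ (vis-viva): v_p = √[μ(2/r₁ − 1/a_t)] = 9.627 km/s.
First burn Δv₁ = |v_p − v₁| = 2.256 km/s.
At r₂, v₂ = √(μ/r₂) = 3.060 km/s.
Transfer-orbit speed at r₂: v_a = √[μ(2/r₂ − 1/a_t)] = 1.659 km/s.
Second burn Δv₂ = |v₂ − v_a| = 1.401 km/s.
Total Δv = Δv₁ + Δv₂ = 3.657 km/s.

Δv = 3.657 km/s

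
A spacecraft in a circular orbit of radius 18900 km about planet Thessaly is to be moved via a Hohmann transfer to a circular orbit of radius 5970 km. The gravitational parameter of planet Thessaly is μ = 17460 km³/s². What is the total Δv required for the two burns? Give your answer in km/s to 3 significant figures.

The Hohmann ellipse has a_t = (r₁ + r₂)/2 = 12435 km.
Circular speed at r₁: v₁ = √(μ/r₁) = √(17460/18900) = 0.9612 km/s.
Transfer-orbit speed at r₁ (vis-viva equation): v_a = √[μ(2/r₁ − 1/a_t)] = 0.6660 km/s.
First burn Δv₁ = |v_a − v₁| = 0.2952 km/s.
At r₂, v₂ = √(μ/r₂) = 1.7102 km/s.
Transfer-orbit speed at r₂: v_p = √[μ(2/r₂ − 1/a_t)] = 2.1084 km/s.
Second burn Δv₂ = |v₂ − v_p| = 0.3982 km/s.
Total Δv = Δv₁ + Δv₂ = 0.6934 km/s.

Δv = 0.693 km/s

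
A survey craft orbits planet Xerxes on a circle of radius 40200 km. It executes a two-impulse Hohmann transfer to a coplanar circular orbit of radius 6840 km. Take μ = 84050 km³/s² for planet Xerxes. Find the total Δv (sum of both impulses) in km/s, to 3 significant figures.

The Hohmann ellipse has a_t = (r₁ + r₂)/2 = 23520 km.
Circular speed at r₁: v₁ = √(μ/r₁) = √(84050/40200) = 1.44596 km/s.
On the transfer ellipse at r₁, vis-viva gives v_a = √[μ(2/r₁ − 1/a_t)] = 0.779768 km/s.
First burn Δv₁ = |v_a − v₁| = 0.66619 km/s.
Circular speed at r₂: v₂ = √(μ/r₂) = 3.5054 km/s.
Transfer-orbit speed at r₂: v_p = √[μ(2/r₂ − 1/a_t)] = 4.5828 km/s.
Second burn Δv₂ = |v₂ − v_p| = 1.0774 km/s.
Total Δv = Δv₁ + Δv₂ = 1.744 km/s.

Δv = 1.74 km/s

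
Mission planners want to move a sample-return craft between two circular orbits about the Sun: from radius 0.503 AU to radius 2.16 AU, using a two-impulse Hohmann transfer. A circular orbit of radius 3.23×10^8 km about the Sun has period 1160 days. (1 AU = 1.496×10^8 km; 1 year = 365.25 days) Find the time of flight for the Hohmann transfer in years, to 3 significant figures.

From Kepler's third law T² = 4π²r³/μ at r = 3.23×10^8 km, T = 1160 days = 1160 × 86400 s = 1.00224×10^8 s: μ = 4π²r³/T² = 1.32441×10^11 km³/s².
In km: r₁ = 0.503 × 1.496×10^8 = 7.52488×10^7 km; r₂ = 2.16 × 1.496×10^8 = 3.23136×10^8 km.
The Hohmann ellipse has a_t = (r₁ + r₂)/2 = 1.991924×10^8 km.
By Kepler's third law the transfer-orbit period is T = 2π√(a_t³/μ), so t = T/2 = 2.427×10^7 s.
Converting: 2.427×10^7 s ÷ 3.15576×10^7 s/year (365.25 × 86400) = 0.769 years.

t = 0.769 years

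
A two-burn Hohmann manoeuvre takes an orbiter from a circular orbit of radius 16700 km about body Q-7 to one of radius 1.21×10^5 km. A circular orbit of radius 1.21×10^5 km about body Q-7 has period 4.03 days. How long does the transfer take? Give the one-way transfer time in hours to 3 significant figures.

From Kepler's third law T² = 4π²r³/μ at r = 1.21×10^5 km, T = 4.03 days = 4.03 × 86400 s = 3.48192×10^5 s: μ = 4π²r³/T² = 5.76870×10^5 km³/s².
The Hohmann ellipse has a_t = (r₁ + r₂)/2 = 68850 km.
By Kepler's third law the transfer-orbit period is T = 2π√(a_t³/μ), so t = T/2 = 74730 s.
Converting: 74730 s ÷ 3600 s/hour = 20.8 hours.

t = 20.8 hours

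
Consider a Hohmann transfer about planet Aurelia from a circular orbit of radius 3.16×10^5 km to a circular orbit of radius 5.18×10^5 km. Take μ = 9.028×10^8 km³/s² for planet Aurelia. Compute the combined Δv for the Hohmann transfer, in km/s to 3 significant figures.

The Hohmann ellipse has a_t = (r₁ + r₂)/2 = 4.170×10^5 km.
Circular speed at r₁: v₁ = √(μ/r₁) = √(9.028×10^8/3.160×10^5) = 53.451 km/s.
On the transfer ellipse at r₁, vis-viva gives v_p = √[μ(2/r₁ − 1/a_t)] = 59.573 km/s.
First burn Δv₁ = |v_p − v₁| = 6.122 km/s.
At r₂, v₂ = √(μ/r₂) = 41.748 km/s.
Transfer-orbit speed at r₂: v_a = √[μ(2/r₂ − 1/a_t)] = 36.342 km/s.
Second burn Δv₂ = |v₂ − v_a| = 5.406 km/s.
Δv = Δv₁ + Δv₂ = 6.122 + 5.406 = 11.53 km/s.

Δv = 11.5 km/s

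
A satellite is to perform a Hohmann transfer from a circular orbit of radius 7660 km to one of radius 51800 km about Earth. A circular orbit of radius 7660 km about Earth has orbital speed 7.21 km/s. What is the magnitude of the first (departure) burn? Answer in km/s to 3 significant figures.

Δv₁ = 2.31 km/s

From the circular-orbit relation v² = μ/r at r = 7660 km: μ = v²r = (7.21)² × 7660 = 3.98198×10^5 km³/s².
Semi-major axis of the transfer orbit: a_t = (7660 + 51800)/2 = 29730 km.
Circular speed at r = 7660 km: v_c = √(μ/r) = 7.210 km/s.
Transfer-orbit speed at the same r (vis-viva, a = a_t): v_t = √[μ(2/r − 1/a_t)] = 9.517 km/s.
Δv₁ = |v_t − v_c| = |9.517 − 7.210| = 2.307 km/s.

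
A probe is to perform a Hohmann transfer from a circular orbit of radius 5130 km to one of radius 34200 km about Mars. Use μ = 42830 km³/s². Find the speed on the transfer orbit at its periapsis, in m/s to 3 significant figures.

The Hohmann ellipse has a_t = (r₁ + r₂)/2 = 19665 km.
The periapsis of the transfer ellipse is at r = 5130 km.
Vis-viva: v = √[μ(2/r − 1/a_t)] = √[42830 × (2/5130 − 1/19665)] = 3.810 km/s.

v = 3810 m/s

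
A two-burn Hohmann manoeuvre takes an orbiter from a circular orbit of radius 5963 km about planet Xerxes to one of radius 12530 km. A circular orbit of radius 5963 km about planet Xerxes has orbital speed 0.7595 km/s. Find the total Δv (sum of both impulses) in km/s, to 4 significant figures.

From the circular-orbit relation v² = μ/r at r = 5963 km: μ = v²r = (0.7595)² × 5963 = 3439.70 km³/s².
The Hohmann ellipse has a_t = (r₁ + r₂)/2 = 9246.5 km.
Circular speed at r₁: v₁ = √(μ/r₁) = √(3439.70/5963) = 0.7595 km/s.
Transfer-orbit speed at r₁ (v² = μ(2/r − 1/a)): v_p = √[μ(2/r₁ − 1/a_t)] = 0.8841 km/s.
First burn Δv₁ = |v_p − v₁| = 0.1246 km/s.
Circular speed at r₂: v₂ = √(μ/r₂) = 0.52394 km/s.
Transfer-orbit speed at r₂: v_a = √[μ(2/r₂ − 1/a_t)] = 0.42075 km/s.
Second burn Δv₂ = |v₂ − v_a| = 0.1032 km/s.
Δv = Δv₁ + Δv₂ = 0.1246 + 0.1032 = 0.2278 km/s.

Δv = 0.2278 km/s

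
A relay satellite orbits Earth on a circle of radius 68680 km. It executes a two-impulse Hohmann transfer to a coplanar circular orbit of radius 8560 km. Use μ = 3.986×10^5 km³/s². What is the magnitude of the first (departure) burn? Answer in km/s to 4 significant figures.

Semi-major axis of the transfer orbit: a_t = (68680 + 8560)/2 = 38620 km.
On the circular orbit at r = 68680 km, v_c = √(μ/r) = 2.409 km/s.
Vis-viva on the transfer ellipse at r = 68680 km gives v_t = √[μ(2/r − 1/a_t)] = 1.134 km/s.
Δv₁ = |v_t − v_c| = |1.134 − 2.409| = 1.275 km/s.

Δv₁ = 1.275 km/s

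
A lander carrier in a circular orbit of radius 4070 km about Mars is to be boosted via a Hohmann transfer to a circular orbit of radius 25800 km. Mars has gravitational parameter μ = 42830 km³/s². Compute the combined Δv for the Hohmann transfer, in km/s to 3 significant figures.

Semi-major axis of the transfer orbit: a_t = (4070 + 25800)/2 = 14935 km.
Circular speed at r₁: v₁ = √(μ/r₁) = √(42830/4070) = 3.244 km/s.
On the transfer ellipse at r₁, v² = μ(2/r − 1/a) gives v_p = √[μ(2/r₁ − 1/a_t)] = 4.264 km/s.
First burn Δv₁ = |v_p − v₁| = 1.020 km/s.
At r₂, v₂ = √(μ/r₂) = 1.2884 km/s.
Transfer-orbit speed at r₂: v_a = √[μ(2/r₂ − 1/a_t)] = 0.67260 km/s.
Second burn Δv₂ = |v₂ − v_a| = 0.6158 km/s.
Δv = Δv₁ + Δv₂ = 1.020 + 0.6158 = 1.636 km/s.

Δv = 1.64 km/s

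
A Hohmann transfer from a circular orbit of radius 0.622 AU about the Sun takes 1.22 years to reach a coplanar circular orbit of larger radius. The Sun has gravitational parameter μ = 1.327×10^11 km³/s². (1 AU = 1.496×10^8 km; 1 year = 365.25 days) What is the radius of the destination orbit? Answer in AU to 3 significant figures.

In km: r₁ = 0.622 × 1.496×10^8 = 9.30512×10^7 km.
Transfer time t = 1.22 years × 365.25 × 86400 s = 3.8500272×10^7 s, and t = π√(a_t³/μ).
So a_t = (μ t²/π²)^(1/3) = (1.327×10^11 × (3.8500272×10^7)² / π²)^(1/3) = 2.7112×10^8 km.
Since a_t = (r₁ + r₂)/2, r₂ = 2a_t − r₁ = 2×2.7112×10^8 − 9.30512×10^7 = 4.491888×10^8 km.
In AU: r₂ = 4.491888×10^8 / 1.496×10^8 = 3.00 AU.

r₂ = 3.00 AU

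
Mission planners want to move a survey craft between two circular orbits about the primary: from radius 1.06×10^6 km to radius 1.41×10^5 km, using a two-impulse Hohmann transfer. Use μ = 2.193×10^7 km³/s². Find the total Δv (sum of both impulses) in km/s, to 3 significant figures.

Δv = 6.44 km/s

The Hohmann ellipse has a_t = (r₁ + r₂)/2 = 6.005×10^5 km.
Circular speed at r₁: v₁ = √(μ/r₁) = √(2.193×10^7/1.060×10^6) = 4.54848 km/s.
On the transfer ellipse at r₁, vis-viva gives v_a = √[μ(2/r₁ − 1/a_t)] = 2.20404 km/s.
First burn Δv₁ = |v_a − v₁| = 2.34444 km/s.
At r₂, v₂ = √(μ/r₂) = 12.471244 km/s.
Transfer-orbit speed at r₂: v_p = √[μ(2/r₂ − 1/a_t)] = 16.569377 km/s.
Second burn Δv₂ = |v₂ − v_p| = 4.09813 km/s.
Δv = Δv₁ + Δv₂ = 2.34444 + 4.09813 = 6.443 km/s.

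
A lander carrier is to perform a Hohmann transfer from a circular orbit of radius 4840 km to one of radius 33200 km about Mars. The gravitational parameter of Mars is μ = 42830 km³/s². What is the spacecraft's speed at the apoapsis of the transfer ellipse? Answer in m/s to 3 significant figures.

v = 573 m/s

Transfer-ellipse semi-major axis a_t = (r₁ + r₂)/2 = (4840 + 33200)/2 = 19020 km.
The apoapsis of the transfer ellipse is at r = 33200 km.
Applying v² = μ(2/r − 1/a_t): v = 0.5730 km/s.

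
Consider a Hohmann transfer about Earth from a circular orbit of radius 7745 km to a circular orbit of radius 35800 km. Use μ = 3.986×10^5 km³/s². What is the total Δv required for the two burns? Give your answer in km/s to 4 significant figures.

The Hohmann ellipse has a_t = (r₁ + r₂)/2 = 21772.5 km.
At r₁ the circular-orbit speed is v₁ = √(μ/r₁) = 7.174 km/s.
On the transfer ellipse at r₁, v² = μ(2/r − 1/a) gives v_p = √[μ(2/r₁ − 1/a_t)] = 9.199 km/s.
First burn Δv₁ = |v_p − v₁| = 2.025 km/s.
At r₂, v₂ = √(μ/r₂) = 3.337 km/s.
Transfer-orbit speed at r₂: v_a = √[μ(2/r₂ − 1/a_t)] = 1.990 km/s.
Second burn Δv₂ = |v₂ − v_a| = 1.347 km/s.
Total Δv = Δv₁ + Δv₂ = 3.372 km/s.

Δv = 3.372 km/s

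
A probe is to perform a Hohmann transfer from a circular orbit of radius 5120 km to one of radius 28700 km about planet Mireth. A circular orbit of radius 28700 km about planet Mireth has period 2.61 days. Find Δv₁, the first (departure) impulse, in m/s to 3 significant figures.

Δv₁ = 573 m/s

From Kepler's third law T² = 4π²r³/μ at r = 28700 km, T = 2.61 days = 2.61 × 86400 s = 2.25504×10^5 s: μ = 4π²r³/T² = 18352.6 km³/s².
The Hohmann ellipse has a_t = (r₁ + r₂)/2 = 16910 km.
Circular speed at r = 5120 km: v_c = √(μ/r) = 1.8933 km/s.
Vis-viva on the transfer ellipse at r = 5120 km gives v_t = √[μ(2/r − 1/a_t)] = 2.4665 km/s.
Δv₁ = |v_t − v_c| = |2.4665 − 1.8933| = 0.5732 km/s.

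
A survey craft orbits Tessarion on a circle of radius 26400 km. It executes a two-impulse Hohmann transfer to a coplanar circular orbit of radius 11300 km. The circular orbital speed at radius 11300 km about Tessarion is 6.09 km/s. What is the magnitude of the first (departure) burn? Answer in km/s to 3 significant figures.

Δv₁ = 0.899 km/s

From the circular-orbit relation v² = μ/r at r = 11300 km: μ = v²r = (6.09)² × 11300 = 4.19096×10^5 km³/s².
The Hohmann ellipse has a_t = (r₁ + r₂)/2 = 18850 km.
On the circular orbit at r = 26400 km, v_c = √(μ/r) = 3.9843 km/s.
Transfer-orbit speed at the same r (vis-viva, a = a_t): v_t = √[μ(2/r − 1/a_t)] = 3.0849 km/s.
Δv₁ = |v_t − v_c| = |3.0849 − 3.9843| = 0.8994 km/s.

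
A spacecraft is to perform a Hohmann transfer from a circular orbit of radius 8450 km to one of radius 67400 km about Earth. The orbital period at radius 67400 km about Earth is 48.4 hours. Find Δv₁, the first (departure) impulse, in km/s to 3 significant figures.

From Kepler's third law T² = 4π²r³/μ at r = 67400 km, T = 48.4 hours = 48.4 × 3600 s = 1.7424×10^5 s: μ = 4π²r³/T² = 3.98147×10^5 km³/s².
The Hohmann ellipse has a_t = (r₁ + r₂)/2 = 37925 km.
Circular speed at r = 8450 km: v_c = √(μ/r) = 6.864 km/s.
Transfer-orbit speed at the same r (vis-viva, a = a_t): v_t = √[μ(2/r − 1/a_t)] = 9.151 km/s.
Δv₁ = |v_t − v_c| = |9.151 − 6.864| = 2.287 km/s.

Δv₁ = 2.29 km/s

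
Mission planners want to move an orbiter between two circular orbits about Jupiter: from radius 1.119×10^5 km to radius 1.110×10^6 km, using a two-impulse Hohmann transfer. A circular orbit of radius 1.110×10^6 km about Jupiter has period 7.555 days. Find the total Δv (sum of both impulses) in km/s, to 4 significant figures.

Δv = 17.82 km/s

From Kepler's third law T² = 4π²r³/μ at r = 1.110×10^6 km, T = 7.555 days = 7.555 × 86400 s = 6.52752×10^5 s: μ = 4π²r³/T² = 1.26716×10^8 km³/s².
Semi-major axis of the transfer orbit: a_t = (1.119×10^5 + 1.110×10^6)/2 = 6.1095×10^5 km.
At r₁ the circular-orbit speed is v₁ = √(μ/r₁) = 33.65 km/s.
On the transfer ellipse at r₁, vis-viva gives v_p = √[μ(2/r₁ − 1/a_t)] = 45.36 km/s.
First burn Δv₁ = |v_p − v₁| = 11.71 km/s.
At r₂, v₂ = √(μ/r₂) = 10.685 km/s.
Transfer-orbit speed at r₂: v_a = √[μ(2/r₂ − 1/a_t)] = 4.5726 km/s.
Second burn Δv₂ = |v₂ − v_a| = 6.112 km/s.
Total Δv = Δv₁ + Δv₂ = 17.82 km/s.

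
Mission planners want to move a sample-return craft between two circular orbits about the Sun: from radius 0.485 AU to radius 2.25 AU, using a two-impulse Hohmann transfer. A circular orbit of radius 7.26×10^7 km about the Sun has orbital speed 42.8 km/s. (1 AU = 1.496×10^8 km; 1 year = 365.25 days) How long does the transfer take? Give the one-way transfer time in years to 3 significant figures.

From the circular-orbit relation v² = μ/r at r = 7.26×10^7 km: μ = v²r = (42.8)² × 7.26×10^7 = 1.32992×10^11 km³/s².
In km: r₁ = 0.485 × 1.496×10^8 = 7.2556×10^7 km; r₂ = 2.25 × 1.496×10^8 = 3.366×10^8 km.
Transfer-ellipse semi-major axis a_t = (r₁ + r₂)/2 = (7.2556×10^7 + 3.366×10^8)/2 = 2.04578×10^8 km.
By Kepler's third law the transfer-orbit period is T = 2π√(a_t³/μ), so t = T/2 = 2.521×10^7 s.
Converting: 2.521×10^7 s ÷ 3.15576×10^7 s/year (365.25 × 86400) = 0.799 years.

t = 0.799 years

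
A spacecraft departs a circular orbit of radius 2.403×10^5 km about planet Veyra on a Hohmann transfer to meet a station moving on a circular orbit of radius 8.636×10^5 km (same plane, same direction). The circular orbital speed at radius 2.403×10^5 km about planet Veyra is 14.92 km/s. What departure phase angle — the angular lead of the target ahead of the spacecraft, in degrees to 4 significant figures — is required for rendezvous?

φ = 88.03°

From the circular-orbit relation v² = μ/r at r = 2.403×10^5 km: μ = v²r = (14.92)² × 2.403×10^5 = 5.34923×10^7 km³/s².
The Hohmann ellipse has a_t = (r₁ + r₂)/2 = 5.5195×10^5 km.
The half-period of the transfer ellipse is t = π√(a_t³/μ) = 1.7614×10^5 s.
The target's mean motion on its circular orbit is ω₂ = √(μ/r₂³) = 9.1133×10^-6 rad/s.
Angle swept by the target during transfer: ω₂·t = 1.6052 rad = 91.97°.
The spacecraft traverses 180° on the transfer ellipse, so the target must lead by 180° − 91.97° = 88.03°.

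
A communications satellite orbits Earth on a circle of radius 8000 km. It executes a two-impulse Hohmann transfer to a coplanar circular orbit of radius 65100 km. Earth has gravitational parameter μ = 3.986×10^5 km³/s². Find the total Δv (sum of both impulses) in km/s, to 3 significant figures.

Transfer-ellipse semi-major axis a_t = (r₁ + r₂)/2 = (8000 + 65100)/2 = 36550 km.
At r₁ the circular-orbit speed is v₁ = √(μ/r₁) = 7.0587 km/s.
On the transfer ellipse at r₁, vis-viva equation gives v_p = √[μ(2/r₁ − 1/a_t)] = 9.4204 km/s.
First burn Δv₁ = |v_p − v₁| = 2.362 km/s.
Circular speed at r₂: v₂ = √(μ/r₂) = 2.4744 km/s.
Transfer-orbit speed at r₂: v_a = √[μ(2/r₂ − 1/a_t)] = 1.1577 km/s.
Second burn Δv₂ = |v₂ − v_a| = 1.317 km/s.
Total Δv = Δv₁ + Δv₂ = 3.679 km/s.

Δv = 3.68 km/s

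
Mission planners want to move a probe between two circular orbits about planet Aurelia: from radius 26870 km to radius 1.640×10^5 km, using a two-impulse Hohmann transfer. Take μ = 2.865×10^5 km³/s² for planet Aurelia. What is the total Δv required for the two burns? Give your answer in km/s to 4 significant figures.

Semi-major axis of the transfer orbit: a_t = (26870 + 1.640×10^5)/2 = 95435 km.
At r₁ the circular-orbit speed is v₁ = √(μ/r₁) = 3.2653 km/s.
On the transfer ellipse at r₁, vis-viva gives v_p = √[μ(2/r₁ − 1/a_t)] = 4.2805 km/s.
First burn Δv₁ = |v_p − v₁| = 1.0152 km/s.
Circular speed at r₂: v₂ = √(μ/r₂) = 1.321723 km/s.
Transfer-orbit speed at r₂: v_a = √[μ(2/r₂ − 1/a_t)] = 0.7013267 km/s.
Second burn Δv₂ = |v₂ − v_a| = 0.62040 km/s.
Total Δv = Δv₁ + Δv₂ = 1.636 km/s.

Δv = 1.636 km/s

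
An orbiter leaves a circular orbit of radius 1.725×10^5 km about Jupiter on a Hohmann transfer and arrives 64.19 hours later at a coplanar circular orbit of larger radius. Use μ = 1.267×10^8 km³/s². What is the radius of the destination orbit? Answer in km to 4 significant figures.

Transfer time t = 64.19 hours = 2.31084×10^5 s, and t = π√(a_t³/μ).
So a_t = (μ t²/π²)^(1/3) = (1.267×10^8 × (2.31084×10^5)² / π²)^(1/3) = 8.8174×10^5 km.
Since a_t = (r₁ + r₂)/2, r₂ = 2a_t − r₁ = 2×8.8174×10^5 − 1.725×10^5 = 1.59098×10^6 km.

r₂ = 1.591×10^6 km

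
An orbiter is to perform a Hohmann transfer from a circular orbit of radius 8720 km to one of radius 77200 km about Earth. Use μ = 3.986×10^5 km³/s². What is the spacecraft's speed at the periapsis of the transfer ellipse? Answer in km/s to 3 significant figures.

v = 9.06 km/s

The Hohmann ellipse has a_t = (r₁ + r₂)/2 = 42960 km.
The periapsis of the transfer ellipse is at r = 8720 km.
Applying v² = μ(2/r − 1/a_t): v = 9.063 km/s.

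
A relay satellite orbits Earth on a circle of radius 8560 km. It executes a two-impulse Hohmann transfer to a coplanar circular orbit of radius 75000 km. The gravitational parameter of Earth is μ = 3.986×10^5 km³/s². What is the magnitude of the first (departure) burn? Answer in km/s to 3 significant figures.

Δv₁ = 2.32 km/s

Transfer-ellipse semi-major axis a_t = (r₁ + r₂)/2 = (8560 + 75000)/2 = 41780 km.
On the circular orbit at r = 8560 km, v_c = √(μ/r) = 6.824 km/s.
Vis-viva on the transfer ellipse at r = 8560 km gives v_t = √[μ(2/r − 1/a_t)] = 9.143 km/s.
Δv₁ = |v_t − v_c| = |9.143 − 6.824| = 2.319 km/s.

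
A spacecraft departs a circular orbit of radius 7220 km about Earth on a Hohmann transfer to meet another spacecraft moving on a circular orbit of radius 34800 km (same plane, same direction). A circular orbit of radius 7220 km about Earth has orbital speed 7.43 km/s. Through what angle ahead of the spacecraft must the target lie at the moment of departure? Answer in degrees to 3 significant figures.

From the circular-orbit relation v² = μ/r at r = 7220 km: μ = v²r = (7.43)² × 7220 = 3.98579×10^5 km³/s².
Semi-major axis of the transfer orbit: a_t = (7220 + 34800)/2 = 21010 km.
Transfer time t = π√(a_t³/μ) = 15154 s.
Target angular speed ω₂ = √(μ/r₂³) = 9.7250×10^-5 rad/s.
Angle swept by the target during transfer: ω₂·t = 1.4737 rad = 84.44°.
The spacecraft traverses 180° on the transfer ellipse, so the target must lead by 180° − 84.44° = 95.6°.

φ = 95.6°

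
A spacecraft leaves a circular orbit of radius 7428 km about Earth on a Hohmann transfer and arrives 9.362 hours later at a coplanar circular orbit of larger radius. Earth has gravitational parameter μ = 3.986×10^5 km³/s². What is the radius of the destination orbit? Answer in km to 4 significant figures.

Transfer time t = 9.362 hours = 33703.2 s, and t = π√(a_t³/μ).
So a_t = (μ t²/π²)^(1/3) = (3.986×10^5 × (33703.2)² / π²)^(1/3) = 35798 km.
Since a_t = (r₁ + r₂)/2, r₂ = 2a_t − r₁ = 2×35798 − 7428 = 64168 km.

r₂ = 64170 km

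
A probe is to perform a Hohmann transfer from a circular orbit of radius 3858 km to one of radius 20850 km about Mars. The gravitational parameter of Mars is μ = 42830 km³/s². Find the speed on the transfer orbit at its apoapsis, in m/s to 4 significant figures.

v = 800.9 m/s

Transfer-ellipse semi-major axis a_t = (r₁ + r₂)/2 = (3858 + 20850)/2 = 12354 km.
The apoapsis of the transfer ellipse is at r = 20850 km.
Applying v² = μ(2/r − 1/a_t): v = 0.8009 km/s.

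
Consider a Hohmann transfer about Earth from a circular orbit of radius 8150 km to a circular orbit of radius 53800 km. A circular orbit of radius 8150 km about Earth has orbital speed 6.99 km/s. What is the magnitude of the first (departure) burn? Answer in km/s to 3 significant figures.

From the circular-orbit relation v² = μ/r at r = 8150 km: μ = v²r = (6.99)² × 8150 = 3.98210×10^5 km³/s².
Semi-major axis of the transfer orbit: a_t = (8150 + 53800)/2 = 30975 km.
On the circular orbit at r = 8150 km, v_c = √(μ/r) = 6.990 km/s.
Transfer-orbit speed at the same r (vis-viva, a = a_t): v_t = √[μ(2/r − 1/a_t)] = 9.212 km/s.
Δv₁ = |v_t − v_c| = |9.212 − 6.990| = 2.222 km/s.

Δv₁ = 2.22 km/s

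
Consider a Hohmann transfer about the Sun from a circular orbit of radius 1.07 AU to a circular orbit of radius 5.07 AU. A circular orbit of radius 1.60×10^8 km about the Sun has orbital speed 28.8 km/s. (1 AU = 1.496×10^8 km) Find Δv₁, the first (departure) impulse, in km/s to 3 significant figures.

Δv₁ = 8.21 km/s

From the circular-orbit relation v² = μ/r at r = 1.60×10^8 km: μ = v²r = (28.8)² × 1.60×10^8 = 1.32710×10^11 km³/s².
In km: r₁ = 1.07 × 1.496×10^8 = 1.60072×10^8 km; r₂ = 5.07 × 1.496×10^8 = 7.58472×10^8 km.
Transfer-ellipse semi-major axis a_t = (r₁ + r₂)/2 = (1.60072×10^8 + 7.58472×10^8)/2 = 4.59272×10^8 km.
On the circular orbit at r = 1.60072×10^8 km, v_c = √(μ/r) = 28.7935 km/s.
Vis-viva on the transfer ellipse at r = 1.60072×10^8 km gives v_t = √[μ(2/r − 1/a_t)] = 37.0024 km/s.
Δv₁ = |v_t − v_c| = |37.0024 − 28.7935| = 8.209 km/s.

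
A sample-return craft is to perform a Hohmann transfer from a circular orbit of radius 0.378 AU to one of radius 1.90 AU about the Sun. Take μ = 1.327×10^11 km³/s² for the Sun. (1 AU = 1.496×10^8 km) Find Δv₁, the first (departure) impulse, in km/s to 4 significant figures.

Δv₁ = 14.12 km/s

In km: r₁ = 0.378 × 1.496×10^8 = 5.65488×10^7 km; r₂ = 1.90 × 1.496×10^8 = 2.8424×10^8 km.
Transfer-ellipse semi-major axis a_t = (r₁ + r₂)/2 = (5.65488×10^7 + 2.8424×10^8)/2 = 1.703944×10^8 km.
Circular speed at r = 5.65488×10^7 km: v_c = √(μ/r) = 48.442 km/s.
Transfer-orbit speed at the same r (vis-viva, a = a_t): v_t = √[μ(2/r − 1/a_t)] = 62.566 km/s.
Δv₁ = |v_t − v_c| = |62.566 − 48.442| = 14.12 km/s.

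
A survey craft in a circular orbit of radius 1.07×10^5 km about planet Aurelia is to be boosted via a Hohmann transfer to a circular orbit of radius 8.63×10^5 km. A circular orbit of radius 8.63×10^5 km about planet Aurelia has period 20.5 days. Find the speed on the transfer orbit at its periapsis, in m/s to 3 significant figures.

v = 11600 m/s

From Kepler's third law T² = 4π²r³/μ at r = 8.63×10^5 km, T = 20.5 days = 20.5 × 86400 s = 1.7712×10^6 s: μ = 4π²r³/T² = 8.08829×10^6 km³/s².
Transfer-ellipse semi-major axis a_t = (r₁ + r₂)/2 = (1.070×10^5 + 8.630×10^5)/2 = 4.850×10^5 km.
At periapsis, r = 1.070×10^5 km.
Applying v² = μ(2/r − 1/a_t): v = 11.60 km/s.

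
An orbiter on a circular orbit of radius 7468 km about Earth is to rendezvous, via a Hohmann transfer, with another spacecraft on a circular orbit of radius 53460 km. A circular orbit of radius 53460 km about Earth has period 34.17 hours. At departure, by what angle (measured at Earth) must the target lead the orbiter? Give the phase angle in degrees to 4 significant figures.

φ = 102.6°

From Kepler's third law T² = 4π²r³/μ at r = 53460 km, T = 34.17 hours = 34.17 × 3600 s = 1.23012×10^5 s: μ = 4π²r³/T² = 3.98613×10^5 km³/s².
Semi-major axis of the transfer orbit: a_t = (7468 + 53460)/2 = 30464 km.
Transfer time t = π√(a_t³/μ) = 26458 s.
Target angular speed ω₂ = √(μ/r₂³) = 5.1078×10^-5 rad/s.
Angle swept by the target during transfer: ω₂·t = 1.3514 rad = 77.43°.
Arrival is 180° from departure on the ellipse, so φ = 180° − 77.43° = 102.6°.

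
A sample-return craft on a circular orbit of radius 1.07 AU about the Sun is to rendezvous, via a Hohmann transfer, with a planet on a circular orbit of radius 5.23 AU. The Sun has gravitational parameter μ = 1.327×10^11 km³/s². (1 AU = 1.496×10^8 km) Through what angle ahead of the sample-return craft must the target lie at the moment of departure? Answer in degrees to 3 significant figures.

In km: r₁ = 1.07 × 1.496×10^8 = 1.60072×10^8 km; r₂ = 5.23 × 1.496×10^8 = 7.82408×10^8 km.
Transfer-ellipse semi-major axis a_t = (r₁ + r₂)/2 = (1.60072×10^8 + 7.82408×10^8)/2 = 4.7124×10^8 km.
The half-period of the transfer ellipse is t = π√(a_t³/μ) = 8.8222×10^7 s.
The target's mean motion on its circular orbit is ω₂ = √(μ/r₂³) = 1.6645×10^-8 rad/s.
Angle swept by the target during transfer: ω₂·t = 1.4685 rad = 84.14°.
Arrival is 180° from departure on the ellipse, so φ = 180° − 84.14° = 95.9°.

φ = 95.9°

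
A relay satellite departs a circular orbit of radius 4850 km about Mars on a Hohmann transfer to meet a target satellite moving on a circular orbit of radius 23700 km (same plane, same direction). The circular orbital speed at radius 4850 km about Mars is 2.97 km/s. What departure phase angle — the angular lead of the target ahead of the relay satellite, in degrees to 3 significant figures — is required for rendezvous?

φ = 95.9°

From the circular-orbit relation v² = μ/r at r = 4850 km: μ = v²r = (2.97)² × 4850 = 42781.4 km³/s².
Semi-major axis of the transfer orbit: a_t = (4850 + 23700)/2 = 14275 km.
The half-period of the transfer ellipse is t = π√(a_t³/μ) = 25905 s.
The target's mean motion on its circular orbit is ω₂ = √(μ/r₂³) = 5.6690×10^-5 rad/s.
Angle swept by the target during transfer: ω₂·t = 1.4686 rad = 84.14°.
Arrival is 180° from departure on the ellipse, so φ = 180° − 84.14° = 95.9°.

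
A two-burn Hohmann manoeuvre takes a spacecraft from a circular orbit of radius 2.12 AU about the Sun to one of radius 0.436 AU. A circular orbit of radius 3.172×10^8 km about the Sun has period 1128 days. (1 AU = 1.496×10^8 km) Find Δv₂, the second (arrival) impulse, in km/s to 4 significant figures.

From Kepler's third law T² = 4π²r³/μ at r = 3.172×10^8 km, T = 1128 days = 1128 × 86400 s = 9.74592×10^7 s: μ = 4π²r³/T² = 1.32652×10^11 km³/s².
In km: r₁ = 2.12 × 1.496×10^8 = 3.17152×10^8 km; r₂ = 0.436 × 1.496×10^8 = 6.52256×10^7 km.
Transfer-ellipse semi-major axis a_t = (r₁ + r₂)/2 = (3.17152×10^8 + 6.52256×10^7)/2 = 1.911888×10^8 km.
On the circular orbit at r = 6.52256×10^7 km, v_c = √(μ/r) = 45.097 km/s.
Transfer-orbit speed at the same r (vis-viva, a = a_t): v_t = √[μ(2/r − 1/a_t)] = 58.083 km/s.
Δv₂ = |v_t − v_c| = |58.083 − 45.097| = 12.99 km/s.

Δv₂ = 12.99 km/s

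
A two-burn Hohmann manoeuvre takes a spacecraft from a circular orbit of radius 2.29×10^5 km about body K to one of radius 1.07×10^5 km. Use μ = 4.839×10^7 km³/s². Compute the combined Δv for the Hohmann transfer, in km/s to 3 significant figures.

Δv = 6.50 km/s

The Hohmann ellipse has a_t = (r₁ + r₂)/2 = 1.680×10^5 km.
At r₁ the circular-orbit speed is v₁ = √(μ/r₁) = 14.53651 km/s.
Transfer-orbit speed at r₁ (vis-viva): v_a = √[μ(2/r₁ − 1/a_t)] = 11.60105 km/s.
First burn Δv₁ = |v_a − v₁| = 2.9355 km/s.
Circular speed at r₂: v₂ = √(μ/r₂) = 21.2660 km/s.
Transfer-orbit speed at r₂: v_p = √[μ(2/r₂ − 1/a_t)] = 24.8284 km/s.
Second burn Δv₂ = |v₂ − v_p| = 3.5624 km/s.
Δv = Δv₁ + Δv₂ = 2.9355 + 3.5624 = 6.498 km/s.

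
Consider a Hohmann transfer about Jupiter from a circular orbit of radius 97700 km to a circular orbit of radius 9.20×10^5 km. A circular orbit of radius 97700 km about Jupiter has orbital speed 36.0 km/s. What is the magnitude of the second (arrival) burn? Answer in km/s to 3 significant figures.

From the circular-orbit relation v² = μ/r at r = 97700 km: μ = v²r = (36.0)² × 97700 = 1.26619×10^8 km³/s².
Semi-major axis of the transfer orbit: a_t = (97700 + 9.200×10^5)/2 = 5.0885×10^5 km.
On the circular orbit at r = 9.200×10^5 km, v_c = √(μ/r) = 11.7316 km/s.
Transfer-orbit speed at the same r (vis-viva, a = a_t): v_t = √[μ(2/r − 1/a_t)] = 5.14053 km/s.
Δv₂ = |v_t − v_c| = |5.14053 − 11.7316| = 6.591 km/s.

Δv₂ = 6.59 km/s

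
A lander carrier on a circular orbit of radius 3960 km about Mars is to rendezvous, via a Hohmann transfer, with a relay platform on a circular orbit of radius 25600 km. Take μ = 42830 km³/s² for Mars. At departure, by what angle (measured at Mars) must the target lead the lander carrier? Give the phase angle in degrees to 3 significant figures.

φ = 101°

Semi-major axis of the transfer orbit: a_t = (3960 + 25600)/2 = 14780 km.
The half-period of the transfer ellipse is t = π√(a_t³/μ) = 27276.43 s.
Target angular speed ω₂ = √(μ/r₂³) = 5.052590×10^-5 rad/s.
Angle swept by the target during transfer: ω₂·t = 1.37817 rad = 78.96°.
Arrival is 180° from departure on the ellipse, so φ = 180° − 78.96° = 101°.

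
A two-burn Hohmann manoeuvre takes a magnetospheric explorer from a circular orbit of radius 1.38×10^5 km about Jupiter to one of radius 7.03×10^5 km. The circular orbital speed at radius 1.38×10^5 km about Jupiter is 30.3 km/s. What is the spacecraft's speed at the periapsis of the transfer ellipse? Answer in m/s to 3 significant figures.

From the circular-orbit relation v² = μ/r at r = 1.38×10^5 km: μ = v²r = (30.3)² × 1.38×10^5 = 1.26696×10^8 km³/s².
The Hohmann ellipse has a_t = (r₁ + r₂)/2 = 4.205×10^5 km.
The periapsis of the transfer ellipse is at r = 1.380×10^5 km.
Vis-viva: v = √[μ(2/r − 1/a_t)] = √[1.26696×10^8 × (2/1.380×10^5 − 1/4.205×10^5)] = 39.18 km/s.

v = 39200 m/s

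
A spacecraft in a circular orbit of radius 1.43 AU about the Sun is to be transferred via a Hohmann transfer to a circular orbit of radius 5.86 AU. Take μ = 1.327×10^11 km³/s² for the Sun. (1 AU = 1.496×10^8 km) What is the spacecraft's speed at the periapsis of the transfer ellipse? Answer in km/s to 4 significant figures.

In km: r₁ = 1.43 × 1.496×10^8 = 2.13928×10^8 km; r₂ = 5.86 × 1.496×10^8 = 8.76656×10^8 km.
Semi-major axis of the transfer orbit: a_t = (2.13928×10^8 + 8.76656×10^8)/2 = 5.45292×10^8 km.
The periapsis of the transfer ellipse is at r = 2.13928×10^8 km.
From the vis-viva equation, v = √[μ(2/r − 1/a_t)] = 31.58 km/s.

v = 31.58 km/s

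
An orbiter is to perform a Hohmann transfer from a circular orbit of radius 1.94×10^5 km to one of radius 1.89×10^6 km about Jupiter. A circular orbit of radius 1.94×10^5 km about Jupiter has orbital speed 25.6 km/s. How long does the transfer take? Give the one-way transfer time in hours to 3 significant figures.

t = 82.3 hours

From the circular-orbit relation v² = μ/r at r = 1.94×10^5 km: μ = v²r = (25.6)² × 1.94×10^5 = 1.27140×10^8 km³/s².
Semi-major axis of the transfer orbit: a_t = (1.940×10^5 + 1.890×10^6)/2 = 1.042×10^6 km.
By Kepler's third law the transfer-orbit period is T = 2π√(a_t³/μ), so t = T/2 = 2.964×10^5 s.
Converting: 2.964×10^5 s ÷ 3600 s/hour = 82.3 hours.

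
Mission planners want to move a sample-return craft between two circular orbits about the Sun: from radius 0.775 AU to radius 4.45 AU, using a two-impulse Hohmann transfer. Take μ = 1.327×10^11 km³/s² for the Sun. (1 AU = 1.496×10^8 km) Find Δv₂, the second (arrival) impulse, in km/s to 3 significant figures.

Δv₂ = 6.43 km/s

In km: r₁ = 0.775 × 1.496×10^8 = 1.1594×10^8 km; r₂ = 4.45 × 1.496×10^8 = 6.6572×10^8 km.
Transfer-ellipse semi-major axis a_t = (r₁ + r₂)/2 = (1.1594×10^8 + 6.6572×10^8)/2 = 3.9083×10^8 km.
On the circular orbit at r = 6.6572×10^8 km, v_c = √(μ/r) = 14.119 km/s.
Transfer-orbit speed at the same r (vis-viva, a = a_t): v_t = √[μ(2/r − 1/a_t)] = 7.6898 km/s.
Δv₂ = |v_t − v_c| = |7.6898 − 14.119| = 6.429 km/s.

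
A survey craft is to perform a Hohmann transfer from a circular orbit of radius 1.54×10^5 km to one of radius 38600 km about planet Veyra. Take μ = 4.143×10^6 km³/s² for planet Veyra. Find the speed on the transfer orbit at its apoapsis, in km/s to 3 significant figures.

The Hohmann ellipse has a_t = (r₁ + r₂)/2 = 96300 km.
At apoapsis, r = 1.540×10^5 km.
Applying v² = μ(2/r − 1/a_t): v = 3.284 km/s.

v = 3.28 km/s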